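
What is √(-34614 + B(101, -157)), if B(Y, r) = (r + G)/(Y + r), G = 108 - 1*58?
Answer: I*√27135878/28 ≈ 186.04*I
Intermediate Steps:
G = 50 (G = 108 - 58 = 50)
B(Y, r) = (50 + r)/(Y + r) (B(Y, r) = (r + 50)/(Y + r) = (50 + r)/(Y + r))
√(-34614 + B(101, -157)) = √(-34614 + (50 - 157)/(101 - 157)) = √(-34614 - 107/(-56)) = √(-34614 - 1/56*(-107)) = √(-34614 + 107/56) = √(-1938277/56) = I*√27135878/28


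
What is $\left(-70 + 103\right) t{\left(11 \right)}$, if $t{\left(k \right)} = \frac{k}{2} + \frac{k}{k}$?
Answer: $\frac{429}{2} \approx 214.5$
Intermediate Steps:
$t{\left(k \right)} = 1 + \frac{k}{2}$ ($t{\left(k \right)} = k \frac{1}{2} + 1 = \frac{k}{2} + 1 = 1 + \frac{k}{2}$)
$\left(-70 + 103\right) t{\left(11 \right)} = \left(-70 + 103\right) \left(1 + \frac{1}{2} \cdot 11\right) = 33 \left(1 + \frac{11}{2}\right) = 33 \cdot \frac{13}{2} = \frac{429}{2}$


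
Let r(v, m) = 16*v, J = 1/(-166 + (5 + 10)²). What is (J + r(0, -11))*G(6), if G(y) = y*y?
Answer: 36/59 ≈ 0.61017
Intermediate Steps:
G(y) = y²
J = 1/59 (J = 1/(-166 + 15²) = 1/(-166 + 225) = 1/59 ≈ 0.016949)
(J + r(0, -11))*G(6) = (1/59 + 16*0)*6² = (1/59 + 0)*36 = (1/59)*36 = 36/59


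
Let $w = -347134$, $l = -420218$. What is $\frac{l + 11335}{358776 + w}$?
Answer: $- \frac{408883}{11642} \approx -35.121$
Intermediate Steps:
$\frac{l + 11335}{358776 + w} = \frac{-420218 + 11335}{358776 - 347134} = - \frac{408883}{11642}$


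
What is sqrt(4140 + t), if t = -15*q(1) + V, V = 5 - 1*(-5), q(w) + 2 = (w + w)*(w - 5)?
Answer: 10*sqrt(43) ≈ 65.574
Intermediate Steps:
q(w) = -2 + 2*w*(-5 + w) (q(w) = -2 + (w + w)*(w - 5) = -2 + (2*w)*(-5 + w) = -2 + 2*w*(-5 + w))
V = 10 (V = 5 + 5 = 10)
t = 160 (t = -15*(-2 - 10*1 + 2*1**2) + 10 = -15*(-2 - 10 + 2*1) + 10 = -15*(-2 - 10 + 2) + 10 = -15*(-10) + 10 = 150 + 10 = 160)
sqrt(4140 + t) = sqrt(4140 + 160) = sqrt(4300) = 10*sqrt(43)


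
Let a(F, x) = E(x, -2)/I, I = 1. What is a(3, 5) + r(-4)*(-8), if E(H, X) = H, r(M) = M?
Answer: 37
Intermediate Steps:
a(F, x) = x (a(F, x) = x/1 = x*1 = x)
a(3, 5) + r(-4)*(-8) = 5 - 4*(-8) = 5 + 32 = 37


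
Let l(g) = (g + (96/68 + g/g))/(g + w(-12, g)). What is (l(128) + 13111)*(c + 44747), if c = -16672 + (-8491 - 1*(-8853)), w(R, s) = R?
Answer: 735298608633/1972 ≈ 3.7287e+8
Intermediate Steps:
l(g) = (41/17 + g)/(-12 + g) (l(g) = (g + (96/68 + g/g))/(g - 12) = (g + (96*(1/68) + 1))/(-12 + g) = (g + (24/17 + 1))/(-12 + g) = (g + 41/17)/(-12 + g) = (41/17 + g)/(-12 + g))
c = -16310 (c = -16672 + (-8491 + 8853) = -16672 + 362 = -16310)
(l(128) + 13111)*(c + 44747) = ((41/17 + 128)/(-12 + 128) + 13111)*(-16310 + 44747) = ((2217/17)/116 + 13111)*28437 = ((1/116)*(2217/17) + 13111)*28437 = (2217/1972 + 13111)*28437 = (25857109/1972)*28437 = 735298608633/1972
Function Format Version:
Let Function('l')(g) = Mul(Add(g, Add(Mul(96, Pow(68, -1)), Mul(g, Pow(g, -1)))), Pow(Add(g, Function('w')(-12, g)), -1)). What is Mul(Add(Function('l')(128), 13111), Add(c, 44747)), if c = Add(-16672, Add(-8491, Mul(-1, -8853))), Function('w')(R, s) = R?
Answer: Rational(735298608633, 1972) ≈ 3.7287e+8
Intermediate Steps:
Function('l')(g) = Mul(Pow(Add(-12, g), -1), Add(Rational(41, 17), g)) (Function('l')(g) = Mul(Add(g, Add(Mul(96, Pow(68, -1)), Mul(g, Pow(g, -1)))), Pow(Add(g, -12), -1)) = Mul(Add(g, Add(Mul(96, Rational(1, 68)), 1)), Pow(Add(-12, g), -1)) = Mul(Add(g, Add(Rational(24, 17), 1)), Pow(Add(-12, g), -1)) = Mul(Add(g, Rational(41, 17)), Pow(Add(-12, g), -1)) = Mul(Add(Rational(41, 17), g), Pow(Add(-12, g), -1)) = Mul(Pow(Add(-12, g), -1), Add(Rational(41, 17), g)))
c = -16310 (c = Add(-16672, Add(-8491, 8853)) = Add(-16672, 362) = -16310)
Mul(Add(Function('l')(128), 13111), Add(c, 44747)) = Mul(Add(Mul(Pow(Add(-12, 128), -1), Add(Rational(41, 17), 128)), 13111), Add(-16310, 44747)) = Mul(Add(Mul(Pow(116, -1), Rational(2217, 17)), 13111), 28437) = Mul(Add(Mul(Rational(1, 116), Rational(2217, 17)), 13111), 28437) = Mul(Add(Rational(2217, 1972), 13111), 28437) = Mul(Rational(25857109, 1972), 28437) = Rational(735298608633, 1972)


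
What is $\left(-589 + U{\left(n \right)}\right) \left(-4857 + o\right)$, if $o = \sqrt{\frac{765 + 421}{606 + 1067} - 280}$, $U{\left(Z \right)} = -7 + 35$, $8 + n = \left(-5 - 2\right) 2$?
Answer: $2724777 - \frac{561 i \sqrt{781715942}}{1673} \approx 2.7248 \cdot 10^{6} - 9375.4 i$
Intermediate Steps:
$n = -22$ ($n = -8 + \left(-5 - 2\right) 2 = -8 - 14 = -22$)
$U{\left(Z \right)} = 28$
$o = \frac{i \sqrt{781715942}}{1673}$ ($o = \sqrt{\frac{1186}{1673} - 280} = \sqrt{- \frac{467254}{1673}} = \frac{i \sqrt{781715942}}{1673} \approx 16.712 i$)
$\left(-589 + U{\left(n \right)}\right) \left(-4857 + o\right) = \left(-589 + 28\right) \left(-4857 + \frac{i \sqrt{781715942}}{1673}\right) = - 561 \left(-4857 + \frac{i \sqrt{781715942}}{1673}\right) = 2724777 - \frac{561 i \sqrt{781715942}}{1673}$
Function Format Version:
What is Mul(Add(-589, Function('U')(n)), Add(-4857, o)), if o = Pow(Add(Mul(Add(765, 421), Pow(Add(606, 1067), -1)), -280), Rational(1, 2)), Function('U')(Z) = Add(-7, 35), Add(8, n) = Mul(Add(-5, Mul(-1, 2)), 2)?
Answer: Add(2724777, Mul(Rational(-561, 1673), I, Pow(781715942, Rational(1, 2)))) ≈ Add(2.7248e+6, Mul(-9375.4, I))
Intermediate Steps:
n = -22 (n = Add(-8, Mul(Add(-5, Mul(-1, 2)), 2)) = Add(-8, Mul(Add(-5, -2), 2)) = Add(-8, Mul(-7, 2)) = Add(-8, -14) = -22)
Function('U')(Z) = 28
o = Mul(Rational(1, 1673), I, Pow(781715942, Rational(1, 2))) (o = Pow(Add(Mul(1186, Pow(1673, -1)), -280), Rational(1, 2)) = Pow(Add(Mul(1186, Rational(1, 1673)), -280), Rational(1, 2)) = Pow(Add(Rational(1186, 1673), -280), Rational(1, 2)) = Pow(Rational(-467254, 1673), Rational(1, 2)) = Mul(Rational(1, 1673), I, Pow(781715942, Rational(1, 2))) ≈ Mul(16.712, I))
Mul(Add(-589, Function('U')(n)), Add(-4857, o)) = Mul(Add(-589, 28), Add(-4857, Mul(Rational(1, 1673), I, Pow(781715942, Rational(1, 2))))) = Mul(-561, Add(-4857, Mul(Rational(1, 1673), I, Pow(781715942, Rational(1, 2))))) = Add(2724777, Mul(Rational(-561, 1673), I, Pow(781715942, Rational(1, 2))))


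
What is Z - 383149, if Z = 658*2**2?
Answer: -380517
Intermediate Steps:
Z = 2632 (Z = 658*4 = 2632)
Z - 383149 = 2632 - 383149 = -380517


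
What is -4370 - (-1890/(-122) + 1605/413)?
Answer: -110581600/25193 ≈ -4389.4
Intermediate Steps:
-4370 - (-1890/(-122) + 1605/413) = -4370 - (-1890*(-1/122) + 1605*(1/413)) = -4370 - (945/61 + 1605/413) = -4370 - 1*488190/25193 = -4370 - 488190/25193 = -110581600/25193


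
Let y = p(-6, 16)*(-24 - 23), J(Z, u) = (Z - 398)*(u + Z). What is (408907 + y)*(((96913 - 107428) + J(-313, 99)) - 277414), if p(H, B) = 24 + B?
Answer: -55264090925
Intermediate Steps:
J(Z, u) = (-398 + Z)*(Z + u)
y = -1880 (y = (24 + 16)*(-24 - 23) = 40*(-47) = -1880)
(408907 + y)*(((96913 - 107428) + J(-313, 99)) - 277414) = (408907 - 1880)*(((96913 - 107428) + ((-313)² - 398*(-313) - 398*99 - 313*99)) - 277414) = 407027*((-10515 + (97969 + 124574 - 39402 - 30987)) - 277414) = 407027*((-10515 + 152154) - 277414) = 407027*(141639 - 277414) = 407027*(-135775) = -55264090925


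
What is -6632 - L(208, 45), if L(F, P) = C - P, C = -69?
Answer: -6518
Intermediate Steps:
L(F, P) = -69 - P
-6632 - L(208, 45) = -6632 - (-69 - 1*45) = -6632 - (-69 - 45) = -6632 - 1*(-114) = -6632 + 114 = -6518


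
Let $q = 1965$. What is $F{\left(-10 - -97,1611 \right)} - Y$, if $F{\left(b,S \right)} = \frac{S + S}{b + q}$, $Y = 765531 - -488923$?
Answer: $- \frac{143007577}{114} \approx -1.2545 \cdot 10^{6}$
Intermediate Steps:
$Y = 1254454$ ($Y = 765531 + 488923 = 1254454$)
$F{\left(b,S \right)} = \frac{2 S}{1965 + b}$ ($F{\left(b,S \right)} = \frac{S + S}{b + 1965} = \frac{2 S}{1965 + b}$)
$F{\left(-10 - -97,1611 \right)} - Y = 2 \cdot 1611 \frac{1}{1965 - -87} - 1254454 = 2 \cdot 1611 \frac{1}{1965 + \left(-10 + 97\right)} - 1254454 = 2 \cdot 1611 \frac{1}{1965 + 87} - 1254454 = 2 \cdot 1611 \cdot \frac{1}{2052} - 1254454 = \frac{179}{114} - 1254454 = - \frac{143007577}{114}$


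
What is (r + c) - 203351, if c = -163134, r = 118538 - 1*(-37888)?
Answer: -210059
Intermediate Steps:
r = 156426 (r = 118538 + 37888 = 156426)
(r + c) - 203351 = (156426 - 163134) - 203351 = -6708 - 203351 = -210059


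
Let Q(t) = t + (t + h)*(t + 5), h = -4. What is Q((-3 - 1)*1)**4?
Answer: 20736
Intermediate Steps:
Q(t) = t + (-4 + t)*(5 + t) (Q(t) = t + (t - 4)*(t + 5) = t + (-4 + t)*(5 + t))
Q((-3 - 1)*1)**4 = (-20 + ((-3 - 1)*1)**2 + 2*((-3 - 1)*1))**4 = (-20 + (-4*1)**2 + 2*(-4*1))**4 = (-20 + (-4)**2 + 2*(-4))**4 = (-20 + 16 - 8)**4 = (-12)**4 = 20736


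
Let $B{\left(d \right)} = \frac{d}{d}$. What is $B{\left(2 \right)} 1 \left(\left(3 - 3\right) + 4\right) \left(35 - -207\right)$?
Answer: $968$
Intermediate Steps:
$B{\left(d \right)} = 1$
$B{\left(2 \right)} 1 \left(\left(3 - 3\right) + 4\right) \left(35 - -207\right) = 1 \cdot 1 \left(\left(3 - 3\right) + 4\right) \left(35 - -207\right) = 1 \left(0 + 4\right) \left(35 + 207\right) = 1 \cdot 4 \cdot 242 = 4 \cdot 242 = 968$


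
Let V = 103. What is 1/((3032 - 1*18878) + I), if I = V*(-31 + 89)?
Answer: -1/9872 ≈ -0.00010130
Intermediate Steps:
I = 5974 (I = 103*(-31 + 89) = 103*58 = 5974)
1/((3032 - 1*18878) + I) = 1/((3032 - 1*18878) + 5974) = 1/((3032 - 18878) + 5974) = 1/(-15846 + 5974) = 1/(-9872) = -1/9872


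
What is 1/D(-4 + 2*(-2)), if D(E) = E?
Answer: -1/8 ≈ -0.12500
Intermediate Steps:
1/D(-4 + 2*(-2)) = 1/(-4 + 2*(-2)) = 1/(-4 - 4) = 1/(-8) = -1/8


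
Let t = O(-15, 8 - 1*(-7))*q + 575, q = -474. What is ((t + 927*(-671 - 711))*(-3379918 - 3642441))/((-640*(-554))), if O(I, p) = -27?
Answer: 8902532421019/354560 ≈ 2.5109e+7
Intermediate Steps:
t = 13373 (t = -27*(-474) + 575 = 12798 + 575 = 13373)
((t + 927*(-671 - 711))*(-3379918 - 3642441))/((-640*(-554))) = ((13373 + 927*(-671 - 711))*(-3379918 - 3642441))/((-640*(-554))) = ((13373 + 927*(-1382))*(-7022359))/354560 = ((13373 - 1281114)*(-7022359))*(1/354560) = -1267741*(-7022359)*(1/354560) = 8902532421019*(1/354560) = 8902532421019/354560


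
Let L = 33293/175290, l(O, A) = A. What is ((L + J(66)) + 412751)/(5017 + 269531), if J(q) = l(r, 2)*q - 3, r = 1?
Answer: 72373768493/48125518920 ≈ 1.5039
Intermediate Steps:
J(q) = -3 + 2*q (J(q) = 2*q - 3 = -3 + 2*q)
L = 33293/175290 (L = 33293*(1/175290) = 33293/175290 ≈ 0.18993)
((L + J(66)) + 412751)/(5017 + 269531) = ((33293/175290 + (-3 + 2*66)) + 412751)/(5017 + 269531) = ((33293/175290 + (-3 + 132)) + 412751)/274548 = ((33293/175290 + 129) + 412751)*(1/274548) = (22645703/175290 + 412751)*(1/274548) = (72373768493/175290)*(1/274548) = 72373768493/48125518920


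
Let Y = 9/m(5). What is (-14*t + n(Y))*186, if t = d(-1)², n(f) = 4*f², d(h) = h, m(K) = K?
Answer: -4836/25 ≈ -193.44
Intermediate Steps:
Y = 9/5 ≈ 1.8000
t = 1 (t = (-1)² = 1)
(-14*t + n(Y))*186 = (-14*1 + 4*(9/5)²)*186 = (-14 + 4*(81/25))*186 = (-14 + 324/25)*186 = -26/25*186 = -4836/25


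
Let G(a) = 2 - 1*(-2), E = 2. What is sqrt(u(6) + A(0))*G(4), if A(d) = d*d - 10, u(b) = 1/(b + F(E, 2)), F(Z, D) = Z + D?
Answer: 6*I*sqrt(110)/5 ≈ 12.586*I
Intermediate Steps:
F(Z, D) = D + Z
u(b) = 1/(4 + b) (u(b) = 1/(b + (2 + 2)) = 1/(b + 4) = 1/(4 + b))
G(a) = 4 (G(a) = 2 + 2 = 4)
A(d) = -10 + d**2 (A(d) = d**2 - 10 = -10 + d**2)
sqrt(u(6) + A(0))*G(4) = sqrt(1/(4 + 6) + (-10 + 0**2))*4 = sqrt(1/10 + (-10 + 0))*4 = sqrt(1/10 - 10)*4 = sqrt(-99/10)*4 = (3*I*sqrt(110)/10)*4 = 6*I*sqrt(110)/5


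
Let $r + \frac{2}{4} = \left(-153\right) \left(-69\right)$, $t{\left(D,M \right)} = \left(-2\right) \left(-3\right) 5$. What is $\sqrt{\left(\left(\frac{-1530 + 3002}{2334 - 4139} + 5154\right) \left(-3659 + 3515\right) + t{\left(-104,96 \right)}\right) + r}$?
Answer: $\frac{i \sqrt{26406141590}}{190} \approx 855.26 i$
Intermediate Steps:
$t{\left(D,M \right)} = 30$ ($t{\left(D,M \right)} = 6 \cdot 5 = 30$)
$r = \frac{21113}{2}$ ($r = - \frac{1}{2} - -10557 = - \frac{1}{2} + 10557 = \frac{21113}{2} \approx 10557.0$)
$\sqrt{\left(\left(\frac{-1530 + 3002}{2334 - 4139} + 5154\right) \left(-3659 + 3515\right) + t{\left(-104,96 \right)}\right) + r} = \sqrt{\left(\left(\frac{-1530 + 3002}{2334 - 4139} + 5154\right) \left(-3659 + 3515\right) + 30\right) + \frac{21113}{2}} = \sqrt{\left(\left(\frac{1472}{-1805} + 5154\right) \left(-144\right) + 30\right) + \frac{21113}{2}} = \sqrt{\left(\left(1472 \left(- \frac{1}{1805}\right) + 5154\right) \left(-144\right) + 30\right) + \frac{21113}{2}} = \sqrt{\left(\left(- \frac{1472}{1805} + 5154\right) \left(-144\right) + 30\right) + \frac{21113}{2}} = \sqrt{\left(\frac{9301498}{1805} \left(-144\right) + 30\right) + \frac{21113}{2}} = \sqrt{\left(- \frac{1339415712}{1805} + 30\right) + \frac{21113}{2}} = \sqrt{- \frac{1339361562}{1805} + \frac{21113}{2}} = \sqrt{- \frac{2640614159}{3610}} = \frac{i \sqrt{26406141590}}{190}$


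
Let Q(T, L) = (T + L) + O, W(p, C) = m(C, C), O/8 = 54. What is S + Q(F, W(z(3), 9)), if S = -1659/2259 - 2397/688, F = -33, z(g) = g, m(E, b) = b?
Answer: 209184707/518064 ≈ 403.78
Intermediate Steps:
O = 432 (O = 8*54 = 432)
W(p, C) = C
S = -2185405/518064 (S = -1659*1/2259 - 2397*1/688 = -553/753 - 2397/688 = -2185405/518064 ≈ -4.2184)
Q(T, L) = 432 + L + T (Q(T, L) = (T + L) + 432 = (L + T) + 432 = 432 + L + T)
S + Q(F, W(z(3), 9)) = -2185405/518064 + (432 + 9 - 33) = -2185405/518064 + 408 = 209184707/518064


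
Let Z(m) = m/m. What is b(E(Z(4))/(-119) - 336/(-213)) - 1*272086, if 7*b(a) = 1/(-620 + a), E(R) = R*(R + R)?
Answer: -1421702135891/5225194 ≈ -2.7209e+5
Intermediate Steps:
Z(m) = 1
E(R) = 2*R² (E(R) = R*(2*R) = 2*R²)
b(a) = 1/(7*(-620 + a))
b(E(Z(4))/(-119) - 336/(-213)) - 1*272086 = 1/(7*(-620 + ((2*1²)/(-119) - 336/(-213)))) - 1*272086 = 1/(7*(-620 + ((2*1)*(-1/119) - 336*(-1/213)))) - 272086 = 1/(7*(-620 + (2*(-1/119) + 112/71))) - 272086 = 1/(7*(-620 + (-2/119 + 112/71))) - 272086 = 1/(7*(-620 + 13186/8449)) - 272086 = 1/(7*(-5225194/8449)) - 272086 = (⅐)*(-8449/5225194) - 272086 = -1207/5225194 - 272086 = -1421702135891/5225194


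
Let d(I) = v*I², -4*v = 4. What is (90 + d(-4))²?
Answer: 5476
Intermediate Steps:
v = -1 (v = -¼*4 = -1)
d(I) = -I²
(90 + d(-4))² = (90 - 1*(-4)²)² = (90 - 1*16)² = (90 - 16)² = 74² = 5476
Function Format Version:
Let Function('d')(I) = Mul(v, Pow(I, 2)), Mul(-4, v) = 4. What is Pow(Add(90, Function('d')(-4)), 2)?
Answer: 5476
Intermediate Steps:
v = -1 (v = Mul(Rational(-1, 4), 4) = -1)
Function('d')(I) = Mul(-1, Pow(I, 2))
Pow(Add(90, Function('d')(-4)), 2) = Pow(Add(90, Mul(-1, Pow(-4, 2))), 2) = Pow(Add(90, Mul(-1, 16)), 2) = Pow(Add(90, -16), 2) = Pow(74, 2) = 5476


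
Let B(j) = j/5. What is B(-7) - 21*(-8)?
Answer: 833/5 ≈ 166.60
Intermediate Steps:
B(j) = j/5 (B(j) = j*(⅕) = j/5)
B(-7) - 21*(-8) = (⅕)*(-7) - 21*(-8) = -7/5 + 168 = 833/5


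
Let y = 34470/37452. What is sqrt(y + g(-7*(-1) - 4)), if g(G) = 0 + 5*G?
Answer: 25*sqrt(992478)/6242 ≈ 3.9900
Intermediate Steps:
g(G) = 5*G
y = 5745/6242 (y = 34470*(1/37452) = 5745/6242 ≈ 0.92038)
sqrt(y + g(-7*(-1) - 4)) = sqrt(5745/6242 + 5*(-7*(-1) - 4)) = sqrt(5745/6242 + 5*(7 - 4)) = sqrt(5745/6242 + 5*3) = sqrt(5745/6242 + 15) = sqrt(99375/6242) = 25*sqrt(992478)/6242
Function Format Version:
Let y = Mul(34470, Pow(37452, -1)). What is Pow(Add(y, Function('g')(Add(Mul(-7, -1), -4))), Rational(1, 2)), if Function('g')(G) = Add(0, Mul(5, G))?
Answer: Mul(Rational(25, 6242), Pow(992478, Rational(1, 2))) ≈ 3.9900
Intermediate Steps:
Function('g')(G) = Mul(5, G)
y = Rational(5745, 6242) (y = Mul(34470, Rational(1, 37452)) = Rational(5745, 6242) ≈ 0.92038)
Pow(Add(y, Function('g')(Add(Mul(-7, -1), -4))), Rational(1, 2)) = Pow(Add(Rational(5745, 6242), Mul(5, Add(Mul(-7, -1), -4))), Rational(1, 2)) = Pow(Add(Rational(5745, 6242), Mul(5, Add(7, -4))), Rational(1, 2)) = Pow(Add(Rational(5745, 6242), Mul(5, 3)), Rational(1, 2)) = Pow(Add(Rational(5745, 6242), 15), Rational(1, 2)) = Pow(Rational(99375, 6242), Rational(1, 2)) = Mul(Rational(25, 6242), Pow(992478, Rational(1, 2)))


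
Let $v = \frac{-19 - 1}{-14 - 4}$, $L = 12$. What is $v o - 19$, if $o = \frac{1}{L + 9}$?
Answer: $- \frac{3581}{189} \approx -18.947$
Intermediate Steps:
$v = \frac{10}{9}$ ($v = - \frac{20}{-18} = \left(-20\right) \left(- \frac{1}{18}\right) = \frac{10}{9} \approx 1.1111$)
$o = \frac{1}{21}$ ($o = \frac{1}{12 + 9} = \frac{1}{21} \approx 0.047619$)
$v o - 19 = \frac{10}{9} \cdot \frac{1}{21} - 19 = \frac{10}{189} - 19 = - \frac{3581}{189}$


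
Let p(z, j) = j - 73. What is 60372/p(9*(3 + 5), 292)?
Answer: 20124/73 ≈ 275.67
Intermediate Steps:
p(z, j) = -73 + j
60372/p(9*(3 + 5), 292) = 60372/(-73 + 292) = 60372/219 = 60372*(1/219) = 20124/73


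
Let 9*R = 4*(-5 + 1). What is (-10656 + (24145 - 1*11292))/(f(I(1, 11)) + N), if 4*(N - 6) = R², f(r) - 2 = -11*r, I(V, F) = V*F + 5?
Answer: -177957/13544 ≈ -13.139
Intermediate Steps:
I(V, F) = 5 + F*V (I(V, F) = F*V + 5 = 5 + F*V)
R = -16/9 (R = (4*(-5 + 1))/9 = (4*(-4))/9 = (⅑)*(-16) = -16/9 ≈ -1.7778)
f(r) = 2 - 11*r
N = 550/81 (N = 6 + (-16/9)²/4 = 6 + (¼)*(256/81) = 6 + 64/81 = 550/81 ≈ 6.7901)
(-10656 + (24145 - 1*11292))/(f(I(1, 11)) + N) = (-10656 + (24145 - 1*11292))/((2 - 11*(5 + 11*1)) + 550/81) = (-10656 + (24145 - 11292))/((2 - 11*(5 + 11)) + 550/81) = (-10656 + 12853)/((2 - 11*16) + 550/81) = 2197/((2 - 176) + 550/81) = 2197/(-174 + 550/81) = 2197/(-13544/81) = 2197*(-81/13544) = -177957/13544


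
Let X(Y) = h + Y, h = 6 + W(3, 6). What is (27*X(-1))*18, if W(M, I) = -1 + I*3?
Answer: 10692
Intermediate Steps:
W(M, I) = -1 + 3*I
h = 23 (h = 6 + (-1 + 3*6) = 6 + (-1 + 18) = 6 + 17 = 23)
X(Y) = 23 + Y
(27*X(-1))*18 = (27*(23 - 1))*18 = (27*22)*18 = 594*18 = 10692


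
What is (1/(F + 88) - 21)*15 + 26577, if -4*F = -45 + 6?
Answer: 10268502/391 ≈ 26262.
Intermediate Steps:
F = 39/4 (F = -(-45 + 6)/4 = -1/4*(-39) = 39/4 ≈ 9.7500)
(1/(F + 88) - 21)*15 + 26577 = (1/(39/4 + 88) - 21)*15 + 26577 = (1/(391/4) - 21)*15 + 26577 = (4/391 - 21)*15 + 26577 = -8207/391*15 + 26577 = -123105/391 + 26577 = 10268502/391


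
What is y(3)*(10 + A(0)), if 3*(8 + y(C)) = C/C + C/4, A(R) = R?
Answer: -445/6 ≈ -74.167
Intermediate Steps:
y(C) = -23/3 + C/12 (y(C) = -8 + (C/C + C/4)/3 = -8 + (1 + C*(¼))/3 = -8 + (1 + C/4)/3 = -8 + (⅓ + C/12) = -23/3 + C/12)
y(3)*(10 + A(0)) = (-23/3 + (1/12)*3)*(10 + 0) = (-23/3 + ¼)*10 = -89/12*10 = -445/6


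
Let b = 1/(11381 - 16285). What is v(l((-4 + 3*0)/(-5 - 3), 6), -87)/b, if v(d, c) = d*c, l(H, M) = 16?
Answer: 6826368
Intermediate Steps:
v(d, c) = c*d
b = -1/4904 (b = 1/(-4904) = -1/4904 ≈ -0.00020392)
v(l((-4 + 3*0)/(-5 - 3), 6), -87)/b = (-87*16)/(-1/4904) = -1392*(-4904) = 6826368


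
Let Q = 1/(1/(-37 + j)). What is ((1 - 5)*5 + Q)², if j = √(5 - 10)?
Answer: (-57 + I*√5)² ≈ 3244.0 - 254.91*I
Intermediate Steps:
j = I*√5 (j = √(-5) = I*√5 ≈ 2.2361*I)
Q = -37 + I*√5 (Q = 1/(1/(-37 + I*√5)) = -37 + I*√5 ≈ -37.0 + 2.2361*I)
((1 - 5)*5 + Q)² = ((1 - 5)*5 + (-37 + I*√5))² = (-4*5 + (-37 + I*√5))² = (-20 + (-37 + I*√5))² = (-57 + I*√5)²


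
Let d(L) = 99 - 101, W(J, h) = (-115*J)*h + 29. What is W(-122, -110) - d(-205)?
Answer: -1543269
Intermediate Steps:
W(J, h) = 29 - 115*J*h (W(J, h) = -115*J*h + 29 = 29 - 115*J*h)
d(L) = -2
W(-122, -110) - d(-205) = (29 - 115*(-122)*(-110)) - 1*(-2) = (29 - 1543300) + 2 = -1543271 + 2 = -1543269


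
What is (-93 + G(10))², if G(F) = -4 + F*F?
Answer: 9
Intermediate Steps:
G(F) = -4 + F²
(-93 + G(10))² = (-93 + (-4 + 10²))² = (-93 + (-4 + 100))² = (-93 + 96)² = 3² = 9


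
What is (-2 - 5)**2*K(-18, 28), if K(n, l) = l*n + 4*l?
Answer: -19208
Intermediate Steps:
K(n, l) = 4*l + l*n
(-2 - 5)**2*K(-18, 28) = (-2 - 5)**2*(28*(4 - 18)) = (-7)**2*(28*(-14)) = 49*(-392) = -19208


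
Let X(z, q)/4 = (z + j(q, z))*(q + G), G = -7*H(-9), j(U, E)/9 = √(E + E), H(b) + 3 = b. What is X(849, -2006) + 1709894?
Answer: -4817218 - 69192*√1698 ≈ -7.6684e+6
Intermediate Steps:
H(b) = -3 + b
j(U, E) = 9*√2*√E (j(U, E) = 9*√(E + E) = 9*√(2*E) = 9*(√2*√E) = 9*√2*√E)
G = 84 (G = -7*(-3 - 9) = -7*(-12) = 84)
X(z, q) = 4*(84 + q)*(z + 9*√2*√z) (X(z, q) = 4*((z + 9*√2*√z)*(q + 84)) = 4*((z + 9*√2*√z)*(84 + q)) = 4*((84 + q)*(z + 9*√2*√z)) = 4*(84 + q)*(z + 9*√2*√z))
X(849, -2006) + 1709894 = (336*849 + 4*(-2006)*849 + 3024*√2*√849 + 36*(-2006)*√2*√849) + 1709894 = (285264 - 6812376 + 3024*√1698 - 72216*√1698) + 1709894 = (-6527112 - 69192*√1698) + 1709894 = -4817218 - 69192*√1698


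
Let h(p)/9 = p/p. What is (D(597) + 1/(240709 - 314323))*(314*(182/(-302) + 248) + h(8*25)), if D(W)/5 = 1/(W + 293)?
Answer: 215377819063/494649273 ≈ 435.42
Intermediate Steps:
D(W) = 5/(293 + W) (D(W) = 5/(W + 293) = 5/(293 + W))
h(p) = 9 (h(p) = 9*(p/p) = 9*1 = 9)
(D(597) + 1/(240709 - 314323))*(314*(182/(-302) + 248) + h(8*25)) = (5/(293 + 597) + 1/(240709 - 314323))*(314*(182/(-302) + 248) + 9) = (5/890 + 1/(-73614))*(314*(182*(-1/302) + 248) + 9) = (5*(1/890) - 1/73614)*(314*(-91/151 + 248) + 9) = (1/178 - 1/73614)*(314*(37357/151) + 9) = 18359*(11730098/151 + 9)/3275823 = (18359/3275823)*(11731457/151) = 215377819063/494649273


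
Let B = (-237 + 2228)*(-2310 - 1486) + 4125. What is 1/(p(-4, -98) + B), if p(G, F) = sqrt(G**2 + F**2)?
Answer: -7553711/57058549861901 - 2*sqrt(2405)/57058549861901 ≈ -1.3239e-7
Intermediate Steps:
p(G, F) = sqrt(F**2 + G**2)
B = -7553711 (B = 1991*(-3796) + 4125 = -7557836 + 4125 = -7553711)
1/(p(-4, -98) + B) = 1/(sqrt((-98)**2 + (-4)**2) - 7553711) = 1/(sqrt(9604 + 16) - 7553711) = 1/(sqrt(9620) - 7553711) = 1/(2*sqrt(2405) - 7553711) = 1/(-7553711 + 2*sqrt(2405))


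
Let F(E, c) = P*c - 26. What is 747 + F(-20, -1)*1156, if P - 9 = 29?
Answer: -73237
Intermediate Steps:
P = 38 (P = 9 + 29 = 38)
F(E, c) = -26 + 38*c (F(E, c) = 38*c - 26 = -26 + 38*c)
747 + F(-20, -1)*1156 = 747 + (-26 + 38*(-1))*1156 = 747 + (-26 - 38)*1156 = 747 - 64*1156 = 747 - 73984 = -73237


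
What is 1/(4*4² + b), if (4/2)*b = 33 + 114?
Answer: 2/275 ≈ 0.0072727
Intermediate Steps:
b = 147/2 (b = (33 + 114)/2 = (½)*147 = 147/2 ≈ 73.500)
1/(4*4² + b) = 1/(4*4² + 147/2) = 1/(4*16 + 147/2) = 1/(64 + 147/2) = 1/(275/2) = 2/275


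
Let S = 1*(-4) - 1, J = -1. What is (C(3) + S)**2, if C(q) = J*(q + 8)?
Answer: 256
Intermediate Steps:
C(q) = -8 - q (C(q) = -(q + 8) = -(8 + q) = -8 - q)
S = -5 (S = -4 - 1 = -5)
(C(3) + S)**2 = ((-8 - 1*3) - 5)**2 = ((-8 - 3) - 5)**2 = (-11 - 5)**2 = (-16)**2 = 256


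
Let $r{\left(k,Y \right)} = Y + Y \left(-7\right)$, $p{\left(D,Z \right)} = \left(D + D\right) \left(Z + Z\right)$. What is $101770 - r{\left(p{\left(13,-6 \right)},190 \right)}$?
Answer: $102910$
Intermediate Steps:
$p{\left(D,Z \right)} = 4 D Z$ ($p{\left(D,Z \right)} = 2 D 2 Z = 4 D Z$)
$r{\left(k,Y \right)} = - 6 Y$ ($r{\left(k,Y \right)} = Y - 7 Y = - 6 Y$)
$101770 - r{\left(p{\left(13,-6 \right)},190 \right)} = 101770 - \left(-6\right) 190 = 101770 - -1140 = 101770 + 1140 = 102910$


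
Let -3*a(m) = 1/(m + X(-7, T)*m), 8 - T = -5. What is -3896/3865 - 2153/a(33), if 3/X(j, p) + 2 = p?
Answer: 1048485574/3865 ≈ 2.7128e+5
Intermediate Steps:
T = 13 (T = 8 - 1*(-5) = 8 + 5 = 13)
X(j, p) = 3/(-2 + p)
a(m) = -11/(42*m) (a(m) = -1/(3*(m + (3/(-2 + 13))*m)) = -1/(3*(m + (3/11)*m)) = -1/(3*(m + (3*(1/11))*m)) = -1/(3*(m + 3*m/11)) = -11/(14*m)/3 = -11/(42*m))
-3896/3865 - 2153/a(33) = -3896/3865 - 2153/((-11/42/33)) = -3896*1/3865 - 2153/((-11/42*1/33)) = -3896/3865 - 2153/(-1/126) = -3896/3865 - 2153*(-126) = -3896/3865 + 271278 = 1048485574/3865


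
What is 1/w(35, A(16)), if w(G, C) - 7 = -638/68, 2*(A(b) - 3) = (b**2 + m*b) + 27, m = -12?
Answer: -34/81 ≈ -0.41975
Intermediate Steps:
A(b) = 33/2 + b**2/2 - 6*b (A(b) = 3 + ((b**2 - 12*b) + 27)/2 = 3 + (27 + b**2 - 12*b)/2 = 3 + (27/2 + b**2/2 - 6*b) = 33/2 + b**2/2 - 6*b)
w(G, C) = -81/34 (w(G, C) = 7 - 638/68 = 7 - 638*1/68 = 7 - 319/34 = -81/34)
1/w(35, A(16)) = 1/(-81/34) = -34/81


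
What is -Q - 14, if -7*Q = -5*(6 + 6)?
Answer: -158/7 ≈ -22.571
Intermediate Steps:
Q = 60/7 (Q = -(-5)*(6 + 6)/7 = -(-5)*12/7 = -1/7*(-60) = 60/7 ≈ 8.5714)
-Q - 14 = -1*60/7 - 14 = -60/7 - 14 = -158/7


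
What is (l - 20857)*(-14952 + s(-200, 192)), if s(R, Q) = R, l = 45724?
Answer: -376784784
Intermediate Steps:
(l - 20857)*(-14952 + s(-200, 192)) = (45724 - 20857)*(-14952 - 200) = 24867*(-15152) = -376784784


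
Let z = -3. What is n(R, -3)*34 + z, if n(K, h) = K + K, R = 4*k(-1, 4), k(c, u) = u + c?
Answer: 813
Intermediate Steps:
k(c, u) = c + u
R = 12 (R = 4*(-1 + 4) = 4*3 = 12)
n(K, h) = 2*K
n(R, -3)*34 + z = (2*12)*34 - 3 = 24*34 - 3 = 816 - 3 = 813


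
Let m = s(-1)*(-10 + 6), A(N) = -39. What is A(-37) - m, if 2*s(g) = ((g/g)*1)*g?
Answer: -41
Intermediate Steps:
s(g) = g/2 (s(g) = (((g/g)*1)*g)/2 = ((1*1)*g)/2 = (1*g)/2 = g/2)
m = 2 (m = ((½)*(-1))*(-10 + 6) = -½*(-4) = 2)
A(-37) - m = -39 - 1*2 = -39 - 2 = -41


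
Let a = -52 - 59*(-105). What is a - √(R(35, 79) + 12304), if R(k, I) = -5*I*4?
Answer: 6143 - 2*√2681 ≈ 6039.4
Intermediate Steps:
a = 6143 (a = -52 + 6195 = 6143)
R(k, I) = -20*I
a - √(R(35, 79) + 12304) = 6143 - √(-20*79 + 12304) = 6143 - √(-1580 + 12304) = 6143 - √10724 = 6143 - 2*√2681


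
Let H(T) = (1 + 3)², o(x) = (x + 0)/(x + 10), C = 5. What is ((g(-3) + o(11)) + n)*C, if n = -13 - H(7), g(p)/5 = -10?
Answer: -8240/21 ≈ -392.38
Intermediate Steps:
o(x) = x/(10 + x)
H(T) = 16 (H(T) = 4² = 16)
g(p) = -50 (g(p) = 5*(-10) = -50)
n = -29 (n = -13 - 1*16 = -13 - 16 = -29)
((g(-3) + o(11)) + n)*C = ((-50 + 11/(10 + 11)) - 29)*5 = ((-50 + 11/21) - 29)*5 = (-1039/21 - 29)*5 = -1648/21*5 = -8240/21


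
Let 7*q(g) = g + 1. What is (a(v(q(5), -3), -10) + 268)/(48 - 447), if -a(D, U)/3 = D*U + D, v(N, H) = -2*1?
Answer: -214/399 ≈ -0.53634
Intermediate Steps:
q(g) = ⅐ + g/7 (q(g) = (g + 1)/7 = (1 + g)/7 = ⅐ + g/7)
v(N, H) = -2
a(D, U) = -3*D - 3*D*U (a(D, U) = -3*(D*U + D) = -3*(D + D*U) = -3*D - 3*D*U)
(a(v(q(5), -3), -10) + 268)/(48 - 447) = (-3*(-2)*(1 - 10) + 268)/(48 - 447) = (-3*(-2)*(-9) + 268)/(-399) = (-54 + 268)*(-1/399) = 214*(-1/399) = -214/399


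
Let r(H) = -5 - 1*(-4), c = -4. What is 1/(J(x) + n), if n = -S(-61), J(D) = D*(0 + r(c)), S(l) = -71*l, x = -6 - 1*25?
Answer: -1/4300 ≈ -0.00023256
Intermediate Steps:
x = -31 (x = -6 - 25 = -31)
r(H) = -1 (r(H) = -5 + 4 = -1)
J(D) = -D (J(D) = D*(0 - 1) = D*(-1) = -D)
n = -4331 (n = -(-71)*(-61) = -1*4331 = -4331)
1/(J(x) + n) = 1/(-1*(-31) - 4331) = 1/(31 - 4331) = 1/(-4300) = -1/4300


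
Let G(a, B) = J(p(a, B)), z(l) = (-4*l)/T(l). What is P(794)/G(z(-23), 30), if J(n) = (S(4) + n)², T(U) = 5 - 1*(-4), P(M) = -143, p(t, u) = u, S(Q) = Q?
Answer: -143/1156 ≈ -0.12370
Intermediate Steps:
T(U) = 9 (T(U) = 5 + 4 = 9)
z(l) = -4*l/9
J(n) = (4 + n)²
G(a, B) = (4 + B)²
P(794)/G(z(-23), 30) = -143/(4 + 30)² = -143/(34²) = -143/1156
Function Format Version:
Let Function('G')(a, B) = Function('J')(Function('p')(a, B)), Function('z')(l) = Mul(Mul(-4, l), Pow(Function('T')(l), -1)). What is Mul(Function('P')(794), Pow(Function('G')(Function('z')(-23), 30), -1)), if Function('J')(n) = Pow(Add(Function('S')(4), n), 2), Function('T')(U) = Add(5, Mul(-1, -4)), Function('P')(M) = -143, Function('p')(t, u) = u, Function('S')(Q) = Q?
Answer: Rational(-143, 1156) ≈ -0.12370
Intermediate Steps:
Function('T')(U) = 9 (Function('T')(U) = Add(5, 4) = 9)
Function('z')(l) = Mul(Rational(-4, 9), l) (Function('z')(l) = Mul(Mul(-4, l), Pow(9, -1)) = Mul(Mul(-4, l), Rational(1, 9)) = Mul(Rational(-4, 9), l))
Function('J')(n) = Pow(Add(4, n), 2)
Function('G')(a, B) = Pow(Add(4, B), 2)
Mul(Function('P')(794), Pow(Function('G')(Function('z')(-23), 30), -1)) = Mul(-143, Pow(Pow(Add(4, 30), 2), -1)) = Mul(-143, Pow(Pow(34, 2), -1)) = Mul(-143, Pow(1156, -1)) = Mul(-143, Rational(1, 1156)) = Rational(-143, 1156)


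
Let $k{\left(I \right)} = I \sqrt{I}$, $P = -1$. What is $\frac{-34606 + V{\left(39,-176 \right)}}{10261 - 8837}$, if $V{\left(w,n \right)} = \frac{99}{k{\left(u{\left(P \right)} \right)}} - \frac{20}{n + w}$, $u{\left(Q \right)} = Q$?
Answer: $- \frac{2370501}{97544} + \frac{99 i}{1424} \approx -24.302 + 0.069523 i$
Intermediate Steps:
$k{\left(I \right)} = I^{\frac{3}{2}}$
$V{\left(w,n \right)} = - \frac{20}{n + w} + 99 i$ ($V{\left(w,n \right)} = \frac{99}{\left(-1\right)^{\frac{3}{2}}} - \frac{20}{n + w} = \frac{99}{\left(-1\right) i} - \frac{20}{n + w} = 99 i - \frac{20}{n + w} = - \frac{20}{n + w} + 99 i$)
$\frac{-34606 + V{\left(39,-176 \right)}}{10261 - 8837} = \frac{-34606 + \frac{i \left(20 i + 99 \left(-176\right) + 99 \cdot 39\right)}{-176 + 39}}{10261 - 8837} = \frac{-34606 + \frac{i \left(20 i - 17424 + 3861\right)}{-137}}{1424} = \left(-34606 + i \left(- \frac{1}{137}\right) \left(-13563 + 20 i\right)\right) \frac{1}{1424} = \left(-34606 - \frac{i \left(-13563 + 20 i\right)}{137}\right) \frac{1}{1424} = - \frac{17303}{712} - \frac{i \left(-13563 + 20 i\right)}{195088}$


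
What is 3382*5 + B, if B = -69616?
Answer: -52706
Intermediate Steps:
3382*5 + B = 3382*5 - 69616 = 16910 - 69616 = -52706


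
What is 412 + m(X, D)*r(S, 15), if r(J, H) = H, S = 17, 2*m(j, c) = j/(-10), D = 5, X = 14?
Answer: 803/2 ≈ 401.50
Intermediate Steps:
m(j, c) = -j/20 (m(j, c) = (j/(-10))/2 = (j*(-⅒))/2 = (-j/10)/2 = -j/20)
412 + m(X, D)*r(S, 15) = 412 - 1/20*14*15 = 412 - 7/10*15 = 412 - 21/2 = 803/2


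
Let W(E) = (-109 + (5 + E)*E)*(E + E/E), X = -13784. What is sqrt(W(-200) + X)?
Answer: I*sqrt(7753093) ≈ 2784.4*I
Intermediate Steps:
W(E) = (1 + E)*(-109 + E*(5 + E)) (W(E) = (-109 + E*(5 + E))*(E + 1) = (-109 + E*(5 + E))*(1 + E) = (1 + E)*(-109 + E*(5 + E)))
sqrt(W(-200) + X) = sqrt((-109 + (-200)**3 - 104*(-200) + 6*(-200)**2) - 13784) = sqrt((-109 - 8000000 + 20800 + 6*40000) - 13784) = sqrt((-109 - 8000000 + 20800 + 240000) - 13784) = sqrt(-7739309 - 13784) = sqrt(-7753093) = I*sqrt(7753093)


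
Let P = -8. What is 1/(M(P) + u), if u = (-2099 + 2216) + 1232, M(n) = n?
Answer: 1/1341 ≈ 0.00074571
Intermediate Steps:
u = 1349 (u = 117 + 1232 = 1349)
1/(M(P) + u) = 1/(-8 + 1349) = 1/1341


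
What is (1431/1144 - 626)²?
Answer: 510814672369/1308736 ≈ 3.9031e+5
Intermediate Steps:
(1431/1144 - 626)² = (-714713/1144)² = 510814672369/1308736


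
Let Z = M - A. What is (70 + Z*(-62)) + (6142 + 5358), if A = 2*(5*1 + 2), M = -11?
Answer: 13120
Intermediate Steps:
A = 14 (A = 2*(5 + 2) = 2*7 = 14)
Z = -25 (Z = -11 - 1*14 = -11 - 14 = -25)
(70 + Z*(-62)) + (6142 + 5358) = (70 - 25*(-62)) + (6142 + 5358) = (70 + 1550) + 11500 = 1620 + 11500 = 13120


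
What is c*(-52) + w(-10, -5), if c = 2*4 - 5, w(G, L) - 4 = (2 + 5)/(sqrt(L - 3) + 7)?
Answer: (-304*sqrt(2) + 1057*I)/(-7*I + 2*sqrt(2)) ≈ -151.14 - 0.34735*I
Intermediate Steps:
w(G, L) = 4 + 7/(7 + sqrt(-3 + L)) (w(G, L) = 4 + (2 + 5)/(sqrt(L - 3) + 7) = 4 + 7/(sqrt(-3 + L) + 7) = 4 + 7/(7 + sqrt(-3 + L)))
c = 3 (c = 8 - 5 = 3)
c*(-52) + w(-10, -5) = 3*(-52) + (35 + 4*sqrt(-3 - 5))/(7 + sqrt(-3 - 5)) = -156 + (35 + 4*sqrt(-8))/(7 + sqrt(-8)) = -156 + (35 + 4*(2*I*sqrt(2)))/(7 + 2*I*sqrt(2)) = -156 + (35 + 8*I*sqrt(2))/(7 + 2*I*sqrt(2))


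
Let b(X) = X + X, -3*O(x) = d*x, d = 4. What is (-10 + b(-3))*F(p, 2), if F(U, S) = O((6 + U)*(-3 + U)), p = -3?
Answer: -384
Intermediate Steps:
O(x) = -4*x/3
F(U, S) = -4*(-3 + U)*(6 + U)/3 (F(U, S) = -4*(6 + U)*(-3 + U)/3 = -4*(-3 + U)*(6 + U)/3)
b(X) = 2*X
(-10 + b(-3))*F(p, 2) = (-10 + 2*(-3))*(24 - 4*(-3) - 4/3*(-3)**2) = (-10 - 6)*(24 + 12 - 4/3*9) = -16*(24 + 12 - 12) = -16*24 = -384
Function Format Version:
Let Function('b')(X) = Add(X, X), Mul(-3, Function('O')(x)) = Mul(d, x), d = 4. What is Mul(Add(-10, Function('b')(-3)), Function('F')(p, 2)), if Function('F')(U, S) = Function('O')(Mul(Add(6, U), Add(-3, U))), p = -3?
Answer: -384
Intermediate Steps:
Function('O')(x) = Mul(Rational(-4, 3), x) (Function('O')(x) = Mul(Rational(-1, 3), Mul(4, x)) = Mul(Rational(-4, 3), x))
Function('F')(U, S) = Mul(Rational(-4, 3), Add(-3, U), Add(6, U)) (Function('F')(U, S) = Mul(Rational(-4, 3), Mul(Add(6, U), Add(-3, U))) = Mul(Rational(-4, 3), Mul(Add(-3, U), Add(6, U))) = Mul(Rational(-4, 3), Add(-3, U), Add(6, U)))
Function('b')(X) = Mul(2, X)
Mul(Add(-10, Function('b')(-3)), Function('F')(p, 2)) = Mul(Add(-10, Mul(2, -3)), Add(24, Mul(-4, -3), Mul(Rational(-4, 3), Pow(-3, 2)))) = Mul(Add(-10, -6), Add(24, 12, Mul(Rational(-4, 3), 9))) = Mul(-16, Add(24, 12, -12)) = Mul(-16, 24) = -384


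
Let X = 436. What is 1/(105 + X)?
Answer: 1/541 ≈ 0.0018484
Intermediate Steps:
1/(105 + X) = 1/(105 + 436) = 1/541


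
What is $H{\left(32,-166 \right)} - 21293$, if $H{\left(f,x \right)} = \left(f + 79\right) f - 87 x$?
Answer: $-3299$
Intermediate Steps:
$H{\left(f,x \right)} = - 87 x + f \left(79 + f\right)$ ($H{\left(f,x \right)} = \left(79 + f\right) f - 87 x = f \left(79 + f\right) - 87 x = - 87 x + f \left(79 + f\right)$)
$H{\left(32,-166 \right)} - 21293 = \left(32^{2} - -14442 + 79 \cdot 32\right) - 21293 = \left(1024 + 14442 + 2528\right) - 21293 = 17994 - 21293 = -3299$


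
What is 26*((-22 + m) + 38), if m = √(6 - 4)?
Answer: 416 + 26*√2 ≈ 452.77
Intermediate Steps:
m = √2 ≈ 1.4142
26*((-22 + m) + 38) = 26*((-22 + √2) + 38) = 26*(16 + √2) = 416 + 26*√2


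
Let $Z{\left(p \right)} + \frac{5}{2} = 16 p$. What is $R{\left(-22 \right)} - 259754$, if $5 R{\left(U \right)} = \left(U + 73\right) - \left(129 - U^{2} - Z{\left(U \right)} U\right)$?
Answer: $-258113$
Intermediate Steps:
$Z{\left(p \right)} = - \frac{5}{2} + 16 p$
$R{\left(U \right)} = - \frac{56}{5} + \frac{U}{5} + \frac{U^{2}}{5} + \frac{U \left(- \frac{5}{2} + 16 U\right)}{5}$ ($R{\left(U \right)} = \frac{\left(U + 73\right) - \left(129 - U^{2} - \left(- \frac{5}{2} + 16 U\right) U\right)}{5} = \frac{\left(73 + U\right) - \left(129 - U^{2} - U \left(- \frac{5}{2} + 16 U\right)\right)}{5} = \frac{\left(73 + U\right) + \left(-129 + U^{2} + U \left(- \frac{5}{2} + 16 U\right)\right)}{5} = \frac{-56 + U + U^{2} + U \left(- \frac{5}{2} + 16 U\right)}{5} = - \frac{56}{5} + \frac{U}{5} + \frac{U^{2}}{5} + \frac{U \left(- \frac{5}{2} + 16 U\right)}{5}$)
$R{\left(-22 \right)} - 259754 = \left(- \frac{56}{5} - - \frac{33}{5} + \frac{17 \left(-22\right)^{2}}{5}\right) - 259754 = \left(- \frac{56}{5} + \frac{33}{5} + \frac{17}{5} \cdot 484\right) - 259754 = \left(- \frac{56}{5} + \frac{33}{5} + \frac{8228}{5}\right) - 259754 = 1641 - 259754 = -258113$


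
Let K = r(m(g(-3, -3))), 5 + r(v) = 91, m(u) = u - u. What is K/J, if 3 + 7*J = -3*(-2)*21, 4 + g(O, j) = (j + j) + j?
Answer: 602/123 ≈ 4.8943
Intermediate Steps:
g(O, j) = -4 + 3*j (g(O, j) = -4 + ((j + j) + j) = -4 + (2*j + j) = -4 + 3*j)
m(u) = 0
r(v) = 86 (r(v) = -5 + 91 = 86)
K = 86
J = 123/7 (J = -3/7 + (-3*(-2)*21)/7 = -3/7 + (6*21)/7 = -3/7 + (1/7)*126 = -3/7 + 18 = 123/7 ≈ 17.571)
K/J = 86/(123/7) = 86*(7/123) = 602/123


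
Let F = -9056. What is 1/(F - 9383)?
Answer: -1/18439 ≈ -5.4233e-5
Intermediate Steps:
1/(F - 9383) = 1/(-9056 - 9383) = 1/(-18439) = -1/18439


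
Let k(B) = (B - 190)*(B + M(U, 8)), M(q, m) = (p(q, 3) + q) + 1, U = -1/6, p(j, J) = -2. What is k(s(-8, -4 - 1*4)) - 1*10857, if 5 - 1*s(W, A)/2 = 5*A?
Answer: -59221/3 ≈ -19740.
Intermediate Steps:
s(W, A) = 10 - 10*A
U = -1/6 (U = -1*1/6 = -1/6 ≈ -0.16667)
M(q, m) = -1 + q (M(q, m) = (-2 + q) + 1 = -1 + q)
k(B) = (-190 + B)*(-7/6 + B) (k(B) = (B - 190)*(B + (-1 - 1/6)) = (-190 + B)*(B - 7/6) = (-190 + B)*(-7/6 + B))
k(s(-8, -4 - 1*4)) - 1*10857 = (665/3 + (10 - 10*(-4 - 1*4))**2 - 1147*(10 - 10*(-4 - 1*4))/6) - 1*10857 = (665/3 + (10 - 10*(-4 - 4))**2 - 1147*(10 - 10*(-4 - 4))/6) - 10857 = (665/3 + (10 - 10*(-8))**2 - 1147*(10 - 10*(-8))/6) - 10857 = (665/3 + (10 + 80)**2 - 1147*(10 + 80)/6) - 10857 = (665/3 + 90**2 - 1147/6*90) - 10857 = (665/3 + 8100 - 17205) - 10857 = -26650/3 - 10857 = -59221/3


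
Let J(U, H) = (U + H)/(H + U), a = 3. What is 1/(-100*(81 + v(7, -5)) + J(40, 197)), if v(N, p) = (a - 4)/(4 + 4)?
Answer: -2/16173 ≈ -0.00012366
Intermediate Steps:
v(N, p) = -⅛ (v(N, p) = (3 - 4)/(4 + 4) = -1/8 = -1*⅛ = -⅛)
J(U, H) = 1 (J(U, H) = (H + U)/(H + U) = 1)
1/(-100*(81 + v(7, -5)) + J(40, 197)) = 1/(-100*(81 - ⅛) + 1) = 1/(-100*647/8 + 1) = 1/(-16175/2 + 1) = 1/(-16173/2) = -2/16173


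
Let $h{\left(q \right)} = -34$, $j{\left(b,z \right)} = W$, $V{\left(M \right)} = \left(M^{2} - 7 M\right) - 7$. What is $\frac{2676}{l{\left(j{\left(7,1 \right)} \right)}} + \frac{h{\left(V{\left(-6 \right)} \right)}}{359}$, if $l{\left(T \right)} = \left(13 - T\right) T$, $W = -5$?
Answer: $- \frac{160624}{5385} \approx -29.828$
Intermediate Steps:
$V{\left(M \right)} = -7 + M^{2} - 7 M$
$j{\left(b,z \right)} = -5$
$l{\left(T \right)} = T \left(13 - T\right)$
$\frac{2676}{l{\left(j{\left(7,1 \right)} \right)}} + \frac{h{\left(V{\left(-6 \right)} \right)}}{359} = \frac{2676}{\left(-5\right) \left(13 - -5\right)} - \frac{34}{359} = \frac{2676}{\left(-5\right) \left(13 + 5\right)} - \frac{34}{359} = \frac{2676}{\left(-5\right) 18} - \frac{34}{359} = \frac{2676}{-90} - \frac{34}{359} = 2676 \left(- \frac{1}{90}\right) - \frac{34}{359} = - \frac{446}{15} - \frac{34}{359} = - \frac{160624}{5385}$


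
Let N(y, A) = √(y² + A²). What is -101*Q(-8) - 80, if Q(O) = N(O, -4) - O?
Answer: -888 - 404*√5 ≈ -1791.4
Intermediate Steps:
N(y, A) = √(A² + y²)
Q(O) = √(16 + O²) - O (Q(O) = √((-4)² + O²) - O = √(16 + O²) - O)
-101*Q(-8) - 80 = -101*(√(16 + (-8)²) - 1*(-8)) - 80 = -101*(√(16 + 64) + 8) - 80 = -101*(√80 + 8) - 80 = -101*(4*√5 + 8) - 80 = -101*(8 + 4*√5) - 80 = (-808 - 404*√5) - 80 = -888 - 404*√5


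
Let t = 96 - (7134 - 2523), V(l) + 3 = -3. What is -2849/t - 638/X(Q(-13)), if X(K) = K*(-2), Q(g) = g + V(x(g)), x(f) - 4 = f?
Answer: -198022/12255 ≈ -16.158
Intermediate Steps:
x(f) = 4 + f
V(l) = -6 (V(l) = -3 - 3 = -6)
t = -4515 (t = 96 - 1*4611 = 96 - 4611 = -4515)
Q(g) = -6 + g (Q(g) = g - 6 = -6 + g)
X(K) = -2*K
-2849/t - 638/X(Q(-13)) = -2849/(-4515) - 638*(-1/(2*(-6 - 13))) = -2849*(-1/4515) - 638/((-2*(-19))) = 407/645 - 638/38 = 407/645 - 638*1/38 = 407/645 - 319/19 = -198022/12255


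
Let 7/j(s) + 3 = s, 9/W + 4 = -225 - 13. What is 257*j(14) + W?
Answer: 39569/242 ≈ 163.51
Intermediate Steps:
W = -9/242 (W = 9/(-4 + (-225 - 13)) = 9/(-4 - 238) = 9/(-242) = 9*(-1/242) = -9/242 ≈ -0.037190)
j(s) = 7/(-3 + s)
257*j(14) + W = 257*(7/(-3 + 14)) - 9/242 = 257*(7/11) - 9/242 = 1799/11 - 9/242 = 39569/242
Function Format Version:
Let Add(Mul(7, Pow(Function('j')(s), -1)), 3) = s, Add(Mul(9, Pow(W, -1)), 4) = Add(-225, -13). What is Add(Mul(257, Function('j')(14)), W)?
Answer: Rational(39569, 242) ≈ 163.51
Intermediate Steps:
W = Rational(-9, 242) (W = Mul(9, Pow(Add(-4, Add(-225, -13)), -1)) = Mul(9, Pow(Add(-4, -238), -1)) = Mul(9, Pow(-242, -1)) = Mul(9, Rational(-1, 242)) = Rational(-9, 242) ≈ -0.037190)
Function('j')(s) = Mul(7, Pow(Add(-3, s), -1))
Add(Mul(257, Function('j')(14)), W) = Add(Mul(257, Mul(7, Pow(Add(-3, 14), -1))), Rational(-9, 242)) = Add(Mul(257, Mul(7, Pow(11, -1))), Rational(-9, 242)) = Add(Mul(257, Mul(7, Rational(1, 11))), Rational(-9, 242)) = Add(Mul(257, Rational(7, 11)), Rational(-9, 242)) = Add(Rational(1799, 11), Rational(-9, 242)) = Rational(39569, 242)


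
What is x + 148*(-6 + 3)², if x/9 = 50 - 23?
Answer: 1575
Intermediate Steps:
x = 243 (x = 9*(50 - 23) = 9*27 = 243)
x + 148*(-6 + 3)² = 243 + 148*(-6 + 3)² = 243 + 148*(-3)² = 243 + 148*9 = 243 + 1332 = 1575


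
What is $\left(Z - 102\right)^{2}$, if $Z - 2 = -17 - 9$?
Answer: $15876$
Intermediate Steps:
$Z = -24$ ($Z = 2 - 26 = -24$)
$\left(Z - 102\right)^{2} = \left(-24 - 102\right)^{2} = \left(-126\right)^{2} = 15876$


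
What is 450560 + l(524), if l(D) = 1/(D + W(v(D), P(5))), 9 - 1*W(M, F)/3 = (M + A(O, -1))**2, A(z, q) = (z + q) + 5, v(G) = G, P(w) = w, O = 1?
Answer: 378007224319/838972 ≈ 4.5056e+5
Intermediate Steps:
A(z, q) = 5 + q + z (A(z, q) = (q + z) + 5 = 5 + q + z)
W(M, F) = 27 - 3*(5 + M)**2 (W(M, F) = 27 - 3*(M + (5 - 1 + 1))**2 = 27 - 3*(M + 5)**2 = 27 - 3*(5 + M)**2)
l(D) = 1/(27 + D - 3*(5 + D)**2) (l(D) = 1/(D + (27 - 3*(5 + D)**2)) = 1/(27 + D - 3*(5 + D)**2))
450560 + l(524) = 450560 + 1/(27 + 524 - 3*(5 + 524)**2) = 450560 + 1/(27 + 524 - 3*529**2) = 450560 + 1/(27 + 524 - 3*279841) = 450560 + 1/(27 + 524 - 839523) = 450560 + 1/(-838972) = 450560 - 1/838972 = 378007224319/838972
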